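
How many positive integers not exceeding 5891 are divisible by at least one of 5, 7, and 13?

Inclusion–exclusion gives
floor(5891/5) + floor(5891/7) + floor(5891/13) − floor(5891/35) − floor(5891/65) − floor(5891/91) + floor(5891/455) = 1178 + 841 + 453 − 168 − 90 − 64 + 12 = 2162

2162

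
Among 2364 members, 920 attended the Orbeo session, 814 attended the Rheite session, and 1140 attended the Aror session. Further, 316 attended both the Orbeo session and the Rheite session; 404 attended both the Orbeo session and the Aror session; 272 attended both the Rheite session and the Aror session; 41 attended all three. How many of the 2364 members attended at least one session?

By inclusion-exclusion,
N(≥1) = 920 + 814 + 1140 − 316 − 404 − 272 + 41 = 1923

1923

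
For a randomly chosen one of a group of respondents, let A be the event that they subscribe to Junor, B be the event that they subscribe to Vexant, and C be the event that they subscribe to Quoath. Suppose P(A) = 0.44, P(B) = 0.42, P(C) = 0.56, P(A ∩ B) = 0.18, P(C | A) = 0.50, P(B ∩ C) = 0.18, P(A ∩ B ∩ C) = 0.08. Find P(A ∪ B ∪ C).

0.92

P(A ∩ C) = P(A)·P(C|A) = 0.44 × 0.50 = 0.22
By inclusion–exclusion:
P(A ∪ B ∪ C) = 0.44 + 0.42 + 0.56 − 0.18 − 0.22 − 0.18 + 0.08 = 0.92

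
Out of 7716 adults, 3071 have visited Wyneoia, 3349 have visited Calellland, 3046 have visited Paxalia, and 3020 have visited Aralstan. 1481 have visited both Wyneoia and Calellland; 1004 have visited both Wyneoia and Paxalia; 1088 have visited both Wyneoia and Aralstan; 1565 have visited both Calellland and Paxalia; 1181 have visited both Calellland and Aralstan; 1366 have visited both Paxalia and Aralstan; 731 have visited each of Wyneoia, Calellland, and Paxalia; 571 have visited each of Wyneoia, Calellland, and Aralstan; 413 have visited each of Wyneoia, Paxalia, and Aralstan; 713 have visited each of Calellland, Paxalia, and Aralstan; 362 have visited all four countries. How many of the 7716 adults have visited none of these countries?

Using inclusion–exclusion:
N(≥1) = 3071 + 3349 + 3046 + 3020 − 1481 − 1004 − 1088 − 1565 − 1181 − 1366 + 731 + 571 + 413 + 713 − 362 = 6867
None: 7716 − 6867 = 849

849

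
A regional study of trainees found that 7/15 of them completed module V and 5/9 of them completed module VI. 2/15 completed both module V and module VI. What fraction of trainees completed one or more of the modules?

Apply inclusion-exclusion:
P(at least one) = 7/15 + 5/9 − 2/15 = 8/9

8/9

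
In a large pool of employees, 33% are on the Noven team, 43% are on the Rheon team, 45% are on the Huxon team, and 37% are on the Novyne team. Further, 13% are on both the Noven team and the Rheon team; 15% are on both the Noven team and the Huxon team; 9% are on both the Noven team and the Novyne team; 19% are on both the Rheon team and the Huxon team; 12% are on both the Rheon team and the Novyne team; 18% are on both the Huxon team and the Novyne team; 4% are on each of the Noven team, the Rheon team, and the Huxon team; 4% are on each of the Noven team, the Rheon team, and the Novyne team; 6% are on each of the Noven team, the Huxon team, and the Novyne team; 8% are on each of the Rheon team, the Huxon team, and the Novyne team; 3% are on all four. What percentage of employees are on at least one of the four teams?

P(at least one) = 33 + 43 + 45 + 37 − 13 − 15 − 9 − 19 − 12 − 18 + 4 + 4 + 6 + 8 − 3 = 91%

91%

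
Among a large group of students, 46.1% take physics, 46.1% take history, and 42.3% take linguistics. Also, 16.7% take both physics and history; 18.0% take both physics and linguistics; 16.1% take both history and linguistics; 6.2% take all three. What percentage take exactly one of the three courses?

51.5%

By inclusion–exclusion (exactly-one form):
P(exactly one) = 46.1 + 46.1 + 42.3 − 2·16.7 − 2·18.0 − 2·16.1 + 3·6.2 = 51.5%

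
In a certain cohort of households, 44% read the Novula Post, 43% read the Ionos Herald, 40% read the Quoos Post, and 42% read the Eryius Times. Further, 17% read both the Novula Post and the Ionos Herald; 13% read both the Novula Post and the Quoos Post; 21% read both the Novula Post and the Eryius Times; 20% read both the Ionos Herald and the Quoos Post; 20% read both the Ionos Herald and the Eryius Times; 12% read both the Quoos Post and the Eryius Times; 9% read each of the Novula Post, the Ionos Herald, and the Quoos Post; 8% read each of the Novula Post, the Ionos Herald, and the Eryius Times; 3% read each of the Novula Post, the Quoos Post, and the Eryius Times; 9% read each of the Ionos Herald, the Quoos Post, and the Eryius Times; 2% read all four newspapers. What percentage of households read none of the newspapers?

7%

By inclusion-exclusion,
P(union) = 44 + 43 + 40 + 42 − 17 − 13 − 21 − 20 − 20 − 12 + 9 + 8 + 3 + 9 − 2 = 93%
P(none) = 100% − 93% = 7%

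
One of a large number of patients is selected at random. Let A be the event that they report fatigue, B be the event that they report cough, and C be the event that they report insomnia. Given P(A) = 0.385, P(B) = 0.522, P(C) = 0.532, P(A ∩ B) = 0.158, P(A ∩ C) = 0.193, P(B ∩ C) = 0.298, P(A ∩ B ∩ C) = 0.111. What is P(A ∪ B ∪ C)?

0.901

Using inclusion–exclusion:
P(A ∪ B ∪ C) = 0.385 + 0.522 + 0.532 − 0.158 − 0.193 − 0.298 + 0.111 = 0.901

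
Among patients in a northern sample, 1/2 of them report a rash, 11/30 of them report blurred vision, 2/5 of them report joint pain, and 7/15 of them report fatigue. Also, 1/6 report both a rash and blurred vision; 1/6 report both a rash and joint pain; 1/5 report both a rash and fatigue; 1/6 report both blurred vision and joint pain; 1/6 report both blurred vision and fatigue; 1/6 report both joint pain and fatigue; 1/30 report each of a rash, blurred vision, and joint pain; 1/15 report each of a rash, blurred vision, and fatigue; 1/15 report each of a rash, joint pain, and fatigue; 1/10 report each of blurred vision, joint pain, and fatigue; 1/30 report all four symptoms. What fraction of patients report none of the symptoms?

1/15

P(at least one) = 1/2 + 11/30 + 2/5 + 7/15 − 1/6 − 1/6 − 1/5 − 1/6 − 1/6 − 1/6 + 1/30 + 1/15 + 1/15 + 1/10 − 1/30 = 14/15
P(none) = 1 − 14/15 = 1/15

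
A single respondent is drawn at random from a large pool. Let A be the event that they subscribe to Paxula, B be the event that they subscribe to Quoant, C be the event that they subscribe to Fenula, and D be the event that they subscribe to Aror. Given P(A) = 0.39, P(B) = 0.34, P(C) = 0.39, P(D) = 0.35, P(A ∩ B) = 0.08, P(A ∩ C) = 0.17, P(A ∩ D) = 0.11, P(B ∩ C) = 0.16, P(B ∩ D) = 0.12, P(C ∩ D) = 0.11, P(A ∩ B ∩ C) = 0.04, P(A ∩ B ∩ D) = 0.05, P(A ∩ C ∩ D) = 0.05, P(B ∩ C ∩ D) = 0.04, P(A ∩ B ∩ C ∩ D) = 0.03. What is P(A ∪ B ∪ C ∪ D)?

0.87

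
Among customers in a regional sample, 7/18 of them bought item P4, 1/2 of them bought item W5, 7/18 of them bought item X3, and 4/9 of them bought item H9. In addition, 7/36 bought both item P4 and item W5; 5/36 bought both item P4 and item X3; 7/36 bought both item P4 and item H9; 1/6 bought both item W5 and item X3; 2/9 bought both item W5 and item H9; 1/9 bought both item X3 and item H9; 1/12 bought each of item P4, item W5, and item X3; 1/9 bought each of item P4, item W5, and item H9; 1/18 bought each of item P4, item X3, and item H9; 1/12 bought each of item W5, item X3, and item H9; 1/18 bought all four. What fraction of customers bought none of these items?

1/36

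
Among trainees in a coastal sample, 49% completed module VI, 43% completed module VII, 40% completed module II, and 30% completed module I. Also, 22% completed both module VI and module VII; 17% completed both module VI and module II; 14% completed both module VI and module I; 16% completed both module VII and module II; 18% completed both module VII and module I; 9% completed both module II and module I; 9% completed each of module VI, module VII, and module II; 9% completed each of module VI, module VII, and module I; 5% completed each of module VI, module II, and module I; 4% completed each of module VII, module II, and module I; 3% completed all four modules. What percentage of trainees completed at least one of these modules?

90%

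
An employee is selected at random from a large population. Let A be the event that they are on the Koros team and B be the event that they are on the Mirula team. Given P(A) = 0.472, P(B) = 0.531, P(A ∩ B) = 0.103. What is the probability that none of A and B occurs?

0.100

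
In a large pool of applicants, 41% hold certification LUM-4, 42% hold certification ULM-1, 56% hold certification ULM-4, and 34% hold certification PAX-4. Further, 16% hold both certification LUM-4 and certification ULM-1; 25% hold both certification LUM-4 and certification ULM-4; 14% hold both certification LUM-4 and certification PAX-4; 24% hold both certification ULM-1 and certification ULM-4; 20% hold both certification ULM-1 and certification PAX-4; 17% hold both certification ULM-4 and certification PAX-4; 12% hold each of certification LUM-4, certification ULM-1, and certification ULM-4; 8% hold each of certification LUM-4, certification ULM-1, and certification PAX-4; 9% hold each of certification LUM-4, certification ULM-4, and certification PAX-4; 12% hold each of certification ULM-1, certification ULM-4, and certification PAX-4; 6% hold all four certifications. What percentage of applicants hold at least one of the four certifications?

P(at least one) = 41 + 42 + 56 + 34 − 16 − 25 − 14 − 24 − 20 − 17 + 12 + 8 + 9 + 12 − 6 = 92%

92%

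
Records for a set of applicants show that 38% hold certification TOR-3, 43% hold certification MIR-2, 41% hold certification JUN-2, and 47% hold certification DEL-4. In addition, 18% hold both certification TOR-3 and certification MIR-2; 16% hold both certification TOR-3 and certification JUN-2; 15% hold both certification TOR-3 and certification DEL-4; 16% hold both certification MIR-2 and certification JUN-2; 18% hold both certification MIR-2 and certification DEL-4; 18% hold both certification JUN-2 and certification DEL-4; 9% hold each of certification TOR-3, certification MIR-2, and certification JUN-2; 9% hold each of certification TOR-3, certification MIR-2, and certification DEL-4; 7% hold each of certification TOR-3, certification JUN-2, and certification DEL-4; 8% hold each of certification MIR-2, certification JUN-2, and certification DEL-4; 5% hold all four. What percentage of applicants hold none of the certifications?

4%

Using inclusion–exclusion:
P(union) = 38 + 43 + 41 + 47 − 18 − 16 − 15 − 16 − 18 − 18 + 9 + 9 + 7 + 8 − 5 = 96%
P(none) = 100% − 96% = 4%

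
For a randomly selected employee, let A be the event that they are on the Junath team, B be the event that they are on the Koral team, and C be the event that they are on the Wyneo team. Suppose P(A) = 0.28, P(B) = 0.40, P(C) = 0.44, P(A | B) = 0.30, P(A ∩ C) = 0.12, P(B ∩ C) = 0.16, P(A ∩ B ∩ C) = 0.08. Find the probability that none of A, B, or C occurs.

P(A ∩ B) = P(B)·P(A|B) = 0.40 × 0.30 = 0.12
P(A ∪ B ∪ C) = 0.28 + 0.40 + 0.44 − 0.12 − 0.12 − 0.16 + 0.08 = 0.80
P(none) = 1 − 0.80 = 0.20

0.20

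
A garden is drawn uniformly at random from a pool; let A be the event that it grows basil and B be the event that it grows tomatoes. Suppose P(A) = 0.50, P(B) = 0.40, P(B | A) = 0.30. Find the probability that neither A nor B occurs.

P(A ∩ B) = P(A)·P(B|A) = 0.50 × 0.30 = 0.15
By inclusion–exclusion:
P(A ∪ B) = 0.50 + 0.40 − 0.15 = 0.75
P(none) = 1 − 0.75 = 0.25

0.25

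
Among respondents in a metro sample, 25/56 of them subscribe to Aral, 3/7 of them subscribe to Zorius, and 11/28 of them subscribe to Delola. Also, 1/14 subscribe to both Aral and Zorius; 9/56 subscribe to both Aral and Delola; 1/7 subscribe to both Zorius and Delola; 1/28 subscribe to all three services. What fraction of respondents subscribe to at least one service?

Using inclusion–exclusion:
P(union) = 25/56 + 3/7 + 11/28 − 1/14 − 9/56 − 1/7 + 1/28 = 13/14

13/14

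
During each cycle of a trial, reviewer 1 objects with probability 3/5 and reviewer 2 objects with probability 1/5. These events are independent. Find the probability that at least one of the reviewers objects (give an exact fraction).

17/25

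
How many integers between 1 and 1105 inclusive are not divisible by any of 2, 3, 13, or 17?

floor(1105/2) + floor(1105/3) + floor(1105/13) + floor(1105/17) − floor(1105/6) − floor(1105/26) − floor(1105/34) − floor(1105/39) − floor(1105/51) − floor(1105/221) + floor(1105/78) + floor(1105/102) + floor(1105/442) + floor(1105/663) − floor(1105/1326) = 552 + 368 + 85 + 65 − 184 − 42 − 32 − 28 − 21 − 5 + 14 + 10 + 2 + 1 − 0 = 785
1105 − 785 = 320

320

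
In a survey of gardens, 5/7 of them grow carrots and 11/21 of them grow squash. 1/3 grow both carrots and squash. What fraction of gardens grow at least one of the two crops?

By inclusion-exclusion,
P(union) = 5/7 + 11/21 − 1/3 = 19/21

19/21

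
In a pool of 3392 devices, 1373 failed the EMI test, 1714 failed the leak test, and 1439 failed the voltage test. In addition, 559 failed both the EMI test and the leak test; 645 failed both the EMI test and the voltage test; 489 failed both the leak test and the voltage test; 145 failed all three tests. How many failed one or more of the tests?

|union| = 1373 + 1714 + 1439 − 559 − 645 − 489 + 145 = 2978

2978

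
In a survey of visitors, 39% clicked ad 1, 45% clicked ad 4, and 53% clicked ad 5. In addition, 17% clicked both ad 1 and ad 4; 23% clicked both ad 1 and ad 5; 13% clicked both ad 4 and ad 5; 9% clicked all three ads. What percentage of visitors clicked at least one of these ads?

93%

By inclusion-exclusion,
P(≥1) = 39 + 45 + 53 − 17 − 23 − 13 + 9 = 93%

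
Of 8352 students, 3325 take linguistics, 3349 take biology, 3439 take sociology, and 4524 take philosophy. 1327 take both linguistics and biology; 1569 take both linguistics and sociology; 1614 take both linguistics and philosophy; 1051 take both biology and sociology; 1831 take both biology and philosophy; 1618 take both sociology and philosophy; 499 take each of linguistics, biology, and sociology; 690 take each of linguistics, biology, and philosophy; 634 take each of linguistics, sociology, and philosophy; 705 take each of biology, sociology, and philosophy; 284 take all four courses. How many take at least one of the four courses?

7871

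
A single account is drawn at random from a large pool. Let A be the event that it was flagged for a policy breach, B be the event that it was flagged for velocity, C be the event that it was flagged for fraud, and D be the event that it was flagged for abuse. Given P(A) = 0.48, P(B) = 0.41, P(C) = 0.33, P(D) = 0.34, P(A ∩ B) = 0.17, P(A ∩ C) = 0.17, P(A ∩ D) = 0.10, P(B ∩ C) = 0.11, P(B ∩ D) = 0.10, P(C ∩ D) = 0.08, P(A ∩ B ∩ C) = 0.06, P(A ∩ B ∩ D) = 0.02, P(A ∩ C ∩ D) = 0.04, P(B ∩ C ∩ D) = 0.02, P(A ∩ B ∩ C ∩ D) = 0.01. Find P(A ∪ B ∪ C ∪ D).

0.96

Using inclusion–exclusion:
P(A ∪ B ∪ C ∪ D) = 0.48 + 0.41 + 0.33 + 0.34 − 0.17 − 0.17 − 0.10 − 0.11 − 0.10 − 0.08 + 0.06 + 0.02 + 0.04 + 0.02 − 0.01 = 0.96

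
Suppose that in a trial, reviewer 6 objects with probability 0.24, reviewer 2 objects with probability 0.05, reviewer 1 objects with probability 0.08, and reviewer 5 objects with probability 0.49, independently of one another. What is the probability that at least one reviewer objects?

P(none) = (1 − 0.24) × (1 − 0.05) × (1 − 0.08) × (1 − 0.49) = 0.76 × 0.95 × 0.92 × 0.51 = 0.3387624
P(at least one) = 1 − 0.3387624 = 0.6612376

0.6612376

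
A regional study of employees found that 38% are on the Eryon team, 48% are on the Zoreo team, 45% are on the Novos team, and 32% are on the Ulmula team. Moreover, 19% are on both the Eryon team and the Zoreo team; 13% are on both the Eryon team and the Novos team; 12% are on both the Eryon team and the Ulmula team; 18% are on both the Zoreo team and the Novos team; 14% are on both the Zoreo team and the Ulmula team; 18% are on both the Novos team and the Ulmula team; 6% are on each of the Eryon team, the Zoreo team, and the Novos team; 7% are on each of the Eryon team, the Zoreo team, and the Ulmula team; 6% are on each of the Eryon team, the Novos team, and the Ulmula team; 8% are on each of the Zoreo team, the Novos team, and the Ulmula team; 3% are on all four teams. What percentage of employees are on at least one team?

By inclusion–exclusion:
P(union) = 38 + 48 + 45 + 32 − 19 − 13 − 12 − 18 − 14 − 18 + 6 + 7 + 6 + 8 − 3 = 93%

93%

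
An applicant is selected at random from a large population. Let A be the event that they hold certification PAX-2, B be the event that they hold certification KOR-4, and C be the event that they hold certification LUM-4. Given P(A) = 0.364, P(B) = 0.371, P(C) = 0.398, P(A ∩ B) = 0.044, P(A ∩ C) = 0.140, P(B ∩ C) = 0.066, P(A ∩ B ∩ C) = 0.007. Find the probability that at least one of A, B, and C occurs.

0.890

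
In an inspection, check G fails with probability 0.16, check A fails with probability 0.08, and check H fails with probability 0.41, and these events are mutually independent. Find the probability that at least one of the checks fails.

Since the events are independent, P(none) is the product of the individual non-occurrence probabilities.
P(none) = (1 − 0.16) × (1 − 0.08) × (1 − 0.41) = 0.84 × 0.92 × 0.59 = 0.455952
P(at least one) = 1 − 0.455952 = 0.544048

0.544048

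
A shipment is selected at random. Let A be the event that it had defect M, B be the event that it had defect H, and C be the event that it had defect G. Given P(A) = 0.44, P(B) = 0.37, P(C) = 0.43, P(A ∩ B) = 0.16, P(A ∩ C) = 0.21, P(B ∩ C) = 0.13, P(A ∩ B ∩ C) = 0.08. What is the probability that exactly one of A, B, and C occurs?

By inclusion–exclusion (exactly-one form):
P(exactly one) = 0.44 + 0.37 + 0.43 − 2·0.16 − 2·0.21 − 2·0.13 + 3·0.08 = 0.48

0.48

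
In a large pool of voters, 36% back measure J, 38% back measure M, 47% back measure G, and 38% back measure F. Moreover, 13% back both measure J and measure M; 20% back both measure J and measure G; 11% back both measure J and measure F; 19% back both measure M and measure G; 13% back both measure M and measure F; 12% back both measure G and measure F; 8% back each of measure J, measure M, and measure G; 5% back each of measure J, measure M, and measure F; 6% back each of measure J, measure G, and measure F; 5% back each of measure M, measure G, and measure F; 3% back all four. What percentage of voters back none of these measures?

Using inclusion–exclusion:
P(union) = 36 + 38 + 47 + 38 − 13 − 20 − 11 − 19 − 13 − 12 + 8 + 5 + 6 + 5 − 3 = 92%
P(none) = 100% − 92% = 8%

8%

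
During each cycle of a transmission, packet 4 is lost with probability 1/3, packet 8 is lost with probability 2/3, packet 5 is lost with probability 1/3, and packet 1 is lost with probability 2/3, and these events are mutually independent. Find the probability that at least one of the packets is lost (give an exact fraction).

77/81

P(none) = (1 − 1/3) × (1 − 2/3) × (1 − 1/3) × (1 − 2/3) = 2/3 × 1/3 × 2/3 × 1/3 = 4/81
P(at least one) = 1 − 4/81 = 77/81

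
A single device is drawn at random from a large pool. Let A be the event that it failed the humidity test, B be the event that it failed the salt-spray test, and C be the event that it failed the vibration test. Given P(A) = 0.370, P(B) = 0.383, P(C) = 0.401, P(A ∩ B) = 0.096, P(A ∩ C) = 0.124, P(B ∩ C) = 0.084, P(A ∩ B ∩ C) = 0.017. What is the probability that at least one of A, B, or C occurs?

P(A ∪ B ∪ C) = 0.370 + 0.383 + 0.401 − 0.096 − 0.124 − 0.084 + 0.017 = 0.867

0.867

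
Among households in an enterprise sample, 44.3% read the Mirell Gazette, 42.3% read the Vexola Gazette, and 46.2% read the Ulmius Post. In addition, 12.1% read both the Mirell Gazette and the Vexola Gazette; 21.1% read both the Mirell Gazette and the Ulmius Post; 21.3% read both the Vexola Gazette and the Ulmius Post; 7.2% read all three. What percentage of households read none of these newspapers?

14.5%

Apply inclusion-exclusion:
P(at least one) = 44.3 + 42.3 + 46.2 − 12.1 − 21.1 − 21.3 + 7.2 = 85.5%
P(none) = 100% − 85.5% = 14.5%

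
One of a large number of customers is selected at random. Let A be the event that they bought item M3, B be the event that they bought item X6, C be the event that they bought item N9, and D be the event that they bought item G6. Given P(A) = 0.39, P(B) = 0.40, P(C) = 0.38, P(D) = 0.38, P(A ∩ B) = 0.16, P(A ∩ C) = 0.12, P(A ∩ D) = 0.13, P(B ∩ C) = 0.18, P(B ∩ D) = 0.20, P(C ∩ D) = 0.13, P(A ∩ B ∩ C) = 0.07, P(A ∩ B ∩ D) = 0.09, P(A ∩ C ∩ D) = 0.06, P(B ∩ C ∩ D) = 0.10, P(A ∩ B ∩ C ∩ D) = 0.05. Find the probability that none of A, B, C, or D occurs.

0.10

P(A ∪ B ∪ C ∪ D) = 0.39 + 0.40 + 0.38 + 0.38 − 0.16 − 0.12 − 0.13 − 0.18 − 0.20 − 0.13 + 0.07 + 0.09 + 0.06 + 0.10 − 0.05 = 0.90
P(none) = 1 − 0.90 = 0.10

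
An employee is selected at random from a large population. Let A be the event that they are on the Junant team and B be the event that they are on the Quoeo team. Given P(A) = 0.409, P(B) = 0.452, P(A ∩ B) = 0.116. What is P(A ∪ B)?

By inclusion–exclusion:
P(A ∪ B) = 0.409 + 0.452 − 0.116 = 0.745

0.745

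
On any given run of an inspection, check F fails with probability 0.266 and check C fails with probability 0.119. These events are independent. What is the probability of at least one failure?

P(none) = (1 − 0.266) × (1 − 0.119) = 0.734 × 0.881 = 0.646654
P(at least one) = 1 − 0.646654 = 0.353346

0.353346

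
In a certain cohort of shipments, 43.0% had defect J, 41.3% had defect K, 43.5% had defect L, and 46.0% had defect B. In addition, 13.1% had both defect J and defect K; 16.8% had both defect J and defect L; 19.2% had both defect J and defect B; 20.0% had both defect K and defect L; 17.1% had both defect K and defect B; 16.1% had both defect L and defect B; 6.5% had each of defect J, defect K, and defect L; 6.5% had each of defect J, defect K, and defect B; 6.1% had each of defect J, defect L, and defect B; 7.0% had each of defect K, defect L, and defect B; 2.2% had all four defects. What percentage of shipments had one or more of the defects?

P(≥1) = 43.0 + 41.3 + 43.5 + 46.0 − 13.1 − 16.8 − 19.2 − 20.0 − 17.1 − 16.1 + 6.5 + 6.5 + 6.1 + 7.0 − 2.2 = 95.4%

95.4%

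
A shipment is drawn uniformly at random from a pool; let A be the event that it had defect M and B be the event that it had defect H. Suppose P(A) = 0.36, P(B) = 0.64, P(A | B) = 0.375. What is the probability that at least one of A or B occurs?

P(A ∩ B) = P(B)·P(A|B) = 0.64 × 0.375 = 0.24
Inclusion–exclusion gives
P(A ∪ B) = 0.36 + 0.64 − 0.24 = 0.76

0.76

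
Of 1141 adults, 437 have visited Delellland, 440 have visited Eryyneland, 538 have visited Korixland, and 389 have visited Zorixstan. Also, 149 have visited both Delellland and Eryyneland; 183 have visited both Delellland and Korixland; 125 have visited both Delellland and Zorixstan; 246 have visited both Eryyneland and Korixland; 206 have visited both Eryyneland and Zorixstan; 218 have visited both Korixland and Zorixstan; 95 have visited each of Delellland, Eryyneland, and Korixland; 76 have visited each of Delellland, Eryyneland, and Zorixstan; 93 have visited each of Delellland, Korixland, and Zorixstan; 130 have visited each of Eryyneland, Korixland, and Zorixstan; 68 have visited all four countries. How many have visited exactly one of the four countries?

460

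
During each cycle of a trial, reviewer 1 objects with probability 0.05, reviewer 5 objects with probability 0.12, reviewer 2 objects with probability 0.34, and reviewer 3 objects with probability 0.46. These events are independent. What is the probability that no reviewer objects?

0.2979504

P(none) = (1 − 0.05) × (1 − 0.12) × (1 − 0.34) × (1 − 0.46) = 0.95 × 0.88 × 0.66 × 0.54 = 0.2979504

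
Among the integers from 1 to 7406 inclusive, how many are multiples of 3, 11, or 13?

⌊7406/3⌋ + ⌊7406/11⌋ + ⌊7406/13⌋ − ⌊7406/33⌋ − ⌊7406/39⌋ − ⌊7406/143⌋ + ⌊7406/429⌋ = 2468 + 673 + 569 − 224 − 189 − 51 + 17 = 3263

3263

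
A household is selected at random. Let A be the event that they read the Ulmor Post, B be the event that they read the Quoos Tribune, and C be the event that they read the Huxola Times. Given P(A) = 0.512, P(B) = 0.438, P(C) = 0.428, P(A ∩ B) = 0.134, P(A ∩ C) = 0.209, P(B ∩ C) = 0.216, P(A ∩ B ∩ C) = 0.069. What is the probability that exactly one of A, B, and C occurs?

0.467

By inclusion–exclusion (exactly-one form):
P(exactly one) = 0.512 + 0.438 + 0.428 − 2·0.134 − 2·0.209 − 2·0.216 + 3·0.069 = 0.467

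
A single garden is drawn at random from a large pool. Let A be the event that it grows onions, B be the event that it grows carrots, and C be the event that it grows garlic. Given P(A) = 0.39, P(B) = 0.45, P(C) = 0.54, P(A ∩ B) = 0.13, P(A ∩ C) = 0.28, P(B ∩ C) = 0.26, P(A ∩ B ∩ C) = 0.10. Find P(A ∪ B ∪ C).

By inclusion–exclusion:
P(A ∪ B ∪ C) = 0.39 + 0.45 + 0.54 − 0.13 − 0.28 − 0.26 + 0.10 = 0.81

0.81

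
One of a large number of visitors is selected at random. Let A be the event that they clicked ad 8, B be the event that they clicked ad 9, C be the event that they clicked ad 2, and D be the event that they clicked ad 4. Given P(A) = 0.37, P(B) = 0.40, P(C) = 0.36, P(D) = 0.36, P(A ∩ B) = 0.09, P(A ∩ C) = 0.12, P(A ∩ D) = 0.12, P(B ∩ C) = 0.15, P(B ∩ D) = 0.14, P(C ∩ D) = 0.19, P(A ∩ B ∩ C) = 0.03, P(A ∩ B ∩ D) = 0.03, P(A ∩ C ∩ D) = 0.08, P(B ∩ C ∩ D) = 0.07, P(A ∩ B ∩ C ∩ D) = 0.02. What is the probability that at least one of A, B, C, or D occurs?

P(A ∪ B ∪ C ∪ D) = 0.37 + 0.40 + 0.36 + 0.36 − 0.09 − 0.12 − 0.12 − 0.15 − 0.14 − 0.19 + 0.03 + 0.03 + 0.08 + 0.07 − 0.02 = 0.87

0.87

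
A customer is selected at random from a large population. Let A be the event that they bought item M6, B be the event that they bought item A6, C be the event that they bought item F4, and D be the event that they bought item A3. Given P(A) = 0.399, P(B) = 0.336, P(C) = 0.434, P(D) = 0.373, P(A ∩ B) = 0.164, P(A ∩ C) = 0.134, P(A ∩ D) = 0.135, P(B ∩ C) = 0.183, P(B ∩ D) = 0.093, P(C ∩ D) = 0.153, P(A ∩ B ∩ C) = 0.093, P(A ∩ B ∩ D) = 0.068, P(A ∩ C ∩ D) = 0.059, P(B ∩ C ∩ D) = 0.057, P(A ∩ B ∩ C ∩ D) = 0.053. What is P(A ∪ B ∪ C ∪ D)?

0.904

P(A ∪ B ∪ C ∪ D) = 0.399 + 0.336 + 0.434 + 0.373 − 0.164 − 0.134 − 0.135 − 0.183 − 0.093 − 0.153 + 0.093 + 0.068 + 0.059 + 0.057 − 0.053 = 0.904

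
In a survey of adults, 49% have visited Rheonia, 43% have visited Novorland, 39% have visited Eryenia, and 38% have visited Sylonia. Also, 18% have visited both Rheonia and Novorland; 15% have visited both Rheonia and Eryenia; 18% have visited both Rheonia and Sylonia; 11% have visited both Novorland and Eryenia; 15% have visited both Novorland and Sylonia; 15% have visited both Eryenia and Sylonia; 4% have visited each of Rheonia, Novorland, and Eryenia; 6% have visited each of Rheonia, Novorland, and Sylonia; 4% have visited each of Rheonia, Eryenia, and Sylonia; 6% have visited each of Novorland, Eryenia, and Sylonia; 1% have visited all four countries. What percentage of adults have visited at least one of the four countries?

P(at least one) = 49 + 43 + 39 + 38 − 18 − 15 − 18 − 11 − 15 − 15 + 4 + 6 + 4 + 6 − 1 = 96%

96%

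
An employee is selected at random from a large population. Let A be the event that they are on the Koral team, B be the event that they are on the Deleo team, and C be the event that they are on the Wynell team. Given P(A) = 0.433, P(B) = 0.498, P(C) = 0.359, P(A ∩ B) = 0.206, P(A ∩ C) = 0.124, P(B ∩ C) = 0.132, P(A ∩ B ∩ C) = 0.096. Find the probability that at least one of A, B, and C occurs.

0.924

P(A ∪ B ∪ C) = 0.433 + 0.498 + 0.359 − 0.206 − 0.124 − 0.132 + 0.096 = 0.924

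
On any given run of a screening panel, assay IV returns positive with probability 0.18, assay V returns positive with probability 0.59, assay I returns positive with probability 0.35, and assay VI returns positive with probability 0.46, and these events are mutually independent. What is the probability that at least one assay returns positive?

0.8819938

P(none) = (1 − 0.18) × (1 − 0.59) × (1 − 0.35) × (1 − 0.46) = 0.82 × 0.41 × 0.65 × 0.54 = 0.1180062
P(at least one) = 1 − 0.1180062 = 0.8819938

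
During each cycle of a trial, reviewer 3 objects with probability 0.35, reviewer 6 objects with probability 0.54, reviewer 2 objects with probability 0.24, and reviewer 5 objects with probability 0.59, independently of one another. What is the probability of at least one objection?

P(none) = (1 − 0.35) × (1 − 0.54) × (1 − 0.24) × (1 − 0.59) = 0.65 × 0.46 × 0.76 × 0.41 = 0.0931684
P(at least one) = 1 − 0.0931684 = 0.9068316

0.9068316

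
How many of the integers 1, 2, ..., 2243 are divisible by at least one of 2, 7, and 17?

1338

Apply inclusion-exclusion:
⌊2243/2⌋ + ⌊2243/7⌋ + ⌊2243/17⌋ − ⌊2243/14⌋ − ⌊2243/34⌋ − ⌊2243/119⌋ + ⌊2243/238⌋ = 1121 + 320 + 131 − 160 − 65 − 18 + 9 = 1338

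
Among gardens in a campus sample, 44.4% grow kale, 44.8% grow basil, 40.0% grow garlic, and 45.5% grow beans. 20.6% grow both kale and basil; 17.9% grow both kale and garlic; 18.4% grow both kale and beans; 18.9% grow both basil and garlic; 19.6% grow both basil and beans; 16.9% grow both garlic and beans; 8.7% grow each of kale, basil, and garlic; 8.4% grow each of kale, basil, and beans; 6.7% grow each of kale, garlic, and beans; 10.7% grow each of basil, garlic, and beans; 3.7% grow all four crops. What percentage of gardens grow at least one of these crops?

93.2%

By inclusion–exclusion:
P(at least one) = 44.4 + 44.8 + 40.0 + 45.5 − 20.6 − 17.9 − 18.4 − 18.9 − 19.6 − 16.9 + 8.7 + 8.4 + 6.7 + 10.7 − 3.7 = 93.2%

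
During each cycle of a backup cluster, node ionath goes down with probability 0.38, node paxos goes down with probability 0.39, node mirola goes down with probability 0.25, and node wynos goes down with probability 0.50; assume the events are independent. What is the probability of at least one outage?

P(none) = (1 − 0.38) × (1 − 0.39) × (1 − 0.25) × (1 − 0.50) = 0.62 × 0.61 × 0.75 × 0.50 = 0.141825
P(at least one) = 1 − 0.141825 = 0.858175

0.858175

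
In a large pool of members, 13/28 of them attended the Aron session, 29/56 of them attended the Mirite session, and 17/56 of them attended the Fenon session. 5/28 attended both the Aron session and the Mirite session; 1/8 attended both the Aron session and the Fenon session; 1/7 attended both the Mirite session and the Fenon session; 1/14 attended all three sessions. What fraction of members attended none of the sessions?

By inclusion–exclusion:
P(≥1) = 13/28 + 29/56 + 17/56 − 5/28 − 1/8 − 1/7 + 1/14 = 51/56
P(none) = 1 − 51/56 = 5/56

5/56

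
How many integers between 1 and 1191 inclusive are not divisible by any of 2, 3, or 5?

318

By inclusion-exclusion,
595 + 397 + 238 − 198 − 119 − 79 + 39 = 873
1191 − 873 = 318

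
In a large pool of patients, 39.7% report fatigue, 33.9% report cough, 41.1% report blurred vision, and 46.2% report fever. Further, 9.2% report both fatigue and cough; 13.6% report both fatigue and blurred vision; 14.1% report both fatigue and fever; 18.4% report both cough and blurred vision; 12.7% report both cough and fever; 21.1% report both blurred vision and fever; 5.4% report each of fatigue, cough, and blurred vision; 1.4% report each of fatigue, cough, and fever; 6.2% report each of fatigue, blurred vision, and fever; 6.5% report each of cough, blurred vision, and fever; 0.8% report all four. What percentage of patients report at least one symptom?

90.5%

P(≥1) = 39.7 + 33.9 + 41.1 + 46.2 − 9.2 − 13.6 − 14.1 − 18.4 − 12.7 − 21.1 + 5.4 + 1.4 + 6.2 + 6.5 − 0.8 = 90.5%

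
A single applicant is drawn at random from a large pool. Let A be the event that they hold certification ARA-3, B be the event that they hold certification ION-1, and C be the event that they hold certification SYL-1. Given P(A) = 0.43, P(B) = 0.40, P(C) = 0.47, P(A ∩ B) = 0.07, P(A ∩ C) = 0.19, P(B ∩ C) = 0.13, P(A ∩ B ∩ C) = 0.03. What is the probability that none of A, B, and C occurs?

0.06

P(A ∪ B ∪ C) = 0.43 + 0.40 + 0.47 − 0.07 − 0.19 − 0.13 + 0.03 = 0.94
P(none) = 1 − 0.94 = 0.06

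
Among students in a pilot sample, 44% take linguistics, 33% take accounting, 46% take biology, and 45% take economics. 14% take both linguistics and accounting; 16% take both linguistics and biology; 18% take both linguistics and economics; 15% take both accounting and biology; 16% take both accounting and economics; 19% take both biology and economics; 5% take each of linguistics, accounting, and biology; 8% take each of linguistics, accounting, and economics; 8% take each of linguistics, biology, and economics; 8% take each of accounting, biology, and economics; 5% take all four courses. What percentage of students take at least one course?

94%

Inclusion–exclusion gives
P(≥1) = 44 + 33 + 46 + 45 − 14 − 16 − 18 − 15 − 16 − 19 + 5 + 8 + 8 + 8 − 5 = 94%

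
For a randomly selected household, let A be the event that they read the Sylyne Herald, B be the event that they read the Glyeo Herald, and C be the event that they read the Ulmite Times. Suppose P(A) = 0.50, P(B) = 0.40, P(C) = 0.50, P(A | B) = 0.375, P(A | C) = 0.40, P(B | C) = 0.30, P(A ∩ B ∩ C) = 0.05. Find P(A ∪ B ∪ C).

P(A ∩ B) = P(B)·P(A|B) = 0.40 × 0.375 = 0.15
P(A ∩ C) = P(C)·P(A|C) = 0.50 × 0.40 = 0.20
P(B ∩ C) = P(C)·P(B|C) = 0.50 × 0.30 = 0.15
P(A ∪ B ∪ C) = 0.50 + 0.40 + 0.50 − 0.15 − 0.20 − 0.15 + 0.05 = 0.95

0.95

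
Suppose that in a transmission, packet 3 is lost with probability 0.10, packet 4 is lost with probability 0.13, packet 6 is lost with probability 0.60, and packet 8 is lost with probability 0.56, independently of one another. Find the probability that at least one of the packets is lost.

P(none) = (1 − 0.10) × (1 − 0.13) × (1 − 0.60) × (1 − 0.56) = 0.90 × 0.87 × 0.40 × 0.44 = 0.137808
P(at least one) = 1 − 0.137808 = 0.862192

0.862192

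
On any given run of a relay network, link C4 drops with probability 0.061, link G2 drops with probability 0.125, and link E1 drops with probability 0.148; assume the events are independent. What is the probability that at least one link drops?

Independence gives P(none) = ∏(1 − pᵢ).
P(none) = (1 − 0.061) × (1 − 0.125) × (1 − 0.148) = 0.939 × 0.875 × 0.852 = 0.7000245
P(at least one) = 1 − 0.7000245 = 0.2999755

0.2999755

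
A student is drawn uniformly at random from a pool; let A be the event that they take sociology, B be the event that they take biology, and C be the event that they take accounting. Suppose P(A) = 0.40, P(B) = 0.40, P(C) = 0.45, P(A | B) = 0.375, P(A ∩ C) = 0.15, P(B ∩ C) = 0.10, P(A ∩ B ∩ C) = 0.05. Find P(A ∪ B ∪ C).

0.90

P(A ∩ B) = P(B)·P(A|B) = 0.40 × 0.375 = 0.15
By inclusion-exclusion,
P(A ∪ B ∪ C) = 0.40 + 0.40 + 0.45 − 0.15 − 0.15 − 0.10 + 0.05 = 0.90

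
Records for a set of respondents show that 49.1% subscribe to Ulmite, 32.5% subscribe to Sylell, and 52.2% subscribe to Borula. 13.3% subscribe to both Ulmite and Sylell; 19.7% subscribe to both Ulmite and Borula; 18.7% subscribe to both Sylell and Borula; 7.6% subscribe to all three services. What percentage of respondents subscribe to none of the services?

10.3%

P(at least one) = 49.1 + 32.5 + 52.2 − 13.3 − 19.7 − 18.7 + 7.6 = 89.7%
P(none) = 100% − 89.7% = 10.3%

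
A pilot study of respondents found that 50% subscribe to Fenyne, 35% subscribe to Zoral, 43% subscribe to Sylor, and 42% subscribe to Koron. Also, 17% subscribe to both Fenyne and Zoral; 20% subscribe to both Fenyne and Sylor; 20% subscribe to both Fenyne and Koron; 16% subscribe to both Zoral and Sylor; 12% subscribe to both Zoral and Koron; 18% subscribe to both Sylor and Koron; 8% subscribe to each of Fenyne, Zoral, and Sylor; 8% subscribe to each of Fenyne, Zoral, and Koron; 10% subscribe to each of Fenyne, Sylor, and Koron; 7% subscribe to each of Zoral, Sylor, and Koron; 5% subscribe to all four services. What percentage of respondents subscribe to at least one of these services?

95%

By inclusion–exclusion:
P(≥1) = 50 + 35 + 43 + 42 − 17 − 20 − 20 − 16 − 12 − 18 + 8 + 8 + 10 + 7 − 5 = 95%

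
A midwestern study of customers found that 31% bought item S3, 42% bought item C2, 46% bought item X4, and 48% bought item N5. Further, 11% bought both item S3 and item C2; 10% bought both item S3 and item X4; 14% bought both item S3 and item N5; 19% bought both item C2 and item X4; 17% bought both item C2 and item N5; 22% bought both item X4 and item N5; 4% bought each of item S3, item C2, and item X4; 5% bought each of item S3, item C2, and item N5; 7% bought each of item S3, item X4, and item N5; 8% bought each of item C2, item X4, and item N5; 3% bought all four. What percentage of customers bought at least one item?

Using inclusion–exclusion:
P(union) = 31 + 42 + 46 + 48 − 11 − 10 − 14 − 19 − 17 − 22 + 4 + 5 + 7 + 8 − 3 = 95%

95%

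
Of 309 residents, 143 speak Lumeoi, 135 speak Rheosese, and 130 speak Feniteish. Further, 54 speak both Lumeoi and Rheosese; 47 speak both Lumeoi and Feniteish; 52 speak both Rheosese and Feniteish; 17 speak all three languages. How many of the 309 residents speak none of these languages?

37

By inclusion-exclusion,
|at least one| = 143 + 135 + 130 − 54 − 47 − 52 + 17 = 272
None: 309 − 272 = 37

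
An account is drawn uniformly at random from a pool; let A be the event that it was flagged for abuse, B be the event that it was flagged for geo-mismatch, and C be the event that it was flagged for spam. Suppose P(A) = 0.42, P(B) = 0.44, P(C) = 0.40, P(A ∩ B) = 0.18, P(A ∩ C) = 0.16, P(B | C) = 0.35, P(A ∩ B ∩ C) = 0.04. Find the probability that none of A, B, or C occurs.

P(B ∩ C) = P(C)·P(B|C) = 0.40 × 0.35 = 0.14
Using inclusion–exclusion:
P(A ∪ B ∪ C) = 0.42 + 0.44 + 0.40 − 0.18 − 0.16 − 0.14 + 0.04 = 0.82
P(none) = 1 − 0.82 = 0.18

0.18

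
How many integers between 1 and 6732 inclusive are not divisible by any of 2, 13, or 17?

floor(6732/2) + floor(6732/13) + floor(6732/17) − floor(6732/26) − floor(6732/34) − floor(6732/221) + floor(6732/442) = 3366 + 517 + 396 − 258 − 198 − 30 + 15 = 3808
6732 − 3808 = 2924

2924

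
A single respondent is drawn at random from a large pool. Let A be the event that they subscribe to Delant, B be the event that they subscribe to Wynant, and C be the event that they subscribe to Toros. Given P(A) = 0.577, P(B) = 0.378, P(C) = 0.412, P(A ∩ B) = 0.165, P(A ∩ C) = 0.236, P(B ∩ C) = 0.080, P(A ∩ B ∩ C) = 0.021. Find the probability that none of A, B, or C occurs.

0.093

Apply inclusion-exclusion:
P(A ∪ B ∪ C) = 0.577 + 0.378 + 0.412 − 0.165 − 0.236 − 0.080 + 0.021 = 0.907
P(none) = 1 − 0.907 = 0.093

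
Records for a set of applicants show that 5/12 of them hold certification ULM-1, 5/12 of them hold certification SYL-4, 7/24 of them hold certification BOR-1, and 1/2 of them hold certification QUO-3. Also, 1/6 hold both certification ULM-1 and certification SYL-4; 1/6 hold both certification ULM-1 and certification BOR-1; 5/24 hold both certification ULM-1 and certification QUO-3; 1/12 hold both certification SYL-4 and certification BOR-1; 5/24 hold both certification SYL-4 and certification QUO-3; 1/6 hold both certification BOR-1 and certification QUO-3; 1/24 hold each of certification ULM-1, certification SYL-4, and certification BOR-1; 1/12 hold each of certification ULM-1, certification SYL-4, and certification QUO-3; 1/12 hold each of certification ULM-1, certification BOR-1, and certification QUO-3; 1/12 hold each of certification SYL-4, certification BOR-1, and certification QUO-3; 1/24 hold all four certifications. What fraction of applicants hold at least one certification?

7/8

P(union) = 5/12 + 5/12 + 7/24 + 1/2 − 1/6 − 1/6 − 5/24 − 1/12 − 5/24 − 1/6 + 1/24 + 1/12 + 1/12 + 1/12 − 1/24 = 7/8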